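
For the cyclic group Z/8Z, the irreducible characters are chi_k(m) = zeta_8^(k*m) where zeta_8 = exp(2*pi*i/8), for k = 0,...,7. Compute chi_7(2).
chi_7(2) = zeta_8^14 = -I

Explanation: chi_7(2) = zeta_8^(7*2) = zeta_8^14. Since zeta_8^8 = 1, this equals zeta_8^6 = exp(2*pi*i*6/8) = -I.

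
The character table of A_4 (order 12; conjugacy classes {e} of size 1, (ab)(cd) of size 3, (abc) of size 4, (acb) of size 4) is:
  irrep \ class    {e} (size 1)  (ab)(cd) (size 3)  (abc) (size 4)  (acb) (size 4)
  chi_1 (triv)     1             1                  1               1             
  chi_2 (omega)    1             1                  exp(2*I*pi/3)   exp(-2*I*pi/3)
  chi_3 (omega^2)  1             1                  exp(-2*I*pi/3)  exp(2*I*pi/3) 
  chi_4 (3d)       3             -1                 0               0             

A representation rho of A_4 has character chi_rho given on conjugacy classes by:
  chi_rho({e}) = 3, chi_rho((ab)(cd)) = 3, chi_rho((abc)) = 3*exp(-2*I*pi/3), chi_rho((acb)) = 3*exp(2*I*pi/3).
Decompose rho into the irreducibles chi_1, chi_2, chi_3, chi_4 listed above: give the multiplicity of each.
Multiplicities: chi_1: 0, chi_2: 0, chi_3: 3, chi_4: 0.

Use <chi_rho, chi> = (1/|G|) sum_C |C| * chi_rho(C) * conj(chi(C)) with |G| = 12 for each irreducible chi in the table:
  <chi_rho, chi_1> = (1/12)[1*(3)*conj(1) + 3*(3)*conj(1) + 4*(3*exp(-2*I*pi/3))*conj(1) + 4*(3*exp(2*I*pi/3))*conj(1)]
      = (1/12)[(3) + (9) + (12*exp(-2*I*pi/3)) + (12*exp(2*I*pi/3))] = 0/12 = 0
  <chi_rho, chi_2> = (1/12)[1*(3)*conj(1) + 3*(3)*conj(1) + 4*(3*exp(-2*I*pi/3))*conj(exp(2*I*pi/3)) + 4*(3*exp(2*I*pi/3))*conj(exp(-2*I*pi/3))]
      = (1/12)[(3) + (9) + (12*exp(2*I*pi/3)) + (12*exp(-2*I*pi/3))] = 0/12 = 0
  <chi_rho, chi_3> = (1/12)[1*(3)*conj(1) + 3*(3)*conj(1) + 4*(3*exp(-2*I*pi/3))*conj(exp(-2*I*pi/3)) + 4*(3*exp(2*I*pi/3))*conj(exp(2*I*pi/3))]
      = (1/12)[(3) + (9) + (12) + (12)] = 36/12 = 3
  <chi_rho, chi_4> = (1/12)[1*(3)*conj(3) + 3*(3)*conj(-1) + 4*(3*exp(-2*I*pi/3))*conj(0) + 4*(3*exp(2*I*pi/3))*conj(0)]
      = (1/12)[(9) + (-9) + (0) + (0)] = 0/12 = 0
(Exp terms are combined using exp(i*s)*conj(exp(i*t)) = exp(i*(s-t)), and sums of them are collapsed using the identity that for every m > 1 the m distinct m-th roots of unity sum to 0, e.g. 1 + exp(2*I*pi/3) + exp(-2*I*pi/3) = 0.)
Dimension check: dim(rho) = sum (mult * dim) = 0*1 + 0*1 + 3*1 + 0*3 = 3 = chi_rho(e) = 3.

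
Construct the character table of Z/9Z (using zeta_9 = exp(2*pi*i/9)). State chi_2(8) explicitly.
Character table of Z/9Z (irreps indexed chi_0,...,chi_8 with chi_k(m) = zeta_9^(k*m), zeta_9 = exp(2*pi*i/9)):
  irrep \ class  {0} (size 1)  {1} (size 1)    {2} (size 1)    {3} (size 1)    {4} (size 1)    {5} (size 1)    {6} (size 1)    {7} (size 1)    {8} (size 1)  
  chi_0          1             1               1               1               1               1               1               1               1             
  chi_1          1             exp(2*I*pi/9)   exp(4*I*pi/9)   exp(2*I*pi/3)   exp(8*I*pi/9)   exp(-8*I*pi/9)  exp(-2*I*pi/3)  exp(-4*I*pi/9)  exp(-2*I*pi/9)
  chi_2          1             exp(4*I*pi/9)   exp(8*I*pi/9)   exp(-2*I*pi/3)  exp(-2*I*pi/9)  exp(2*I*pi/9)   exp(2*I*pi/3)   exp(-8*I*pi/9)  exp(-4*I*pi/9)
  chi_3          1             exp(2*I*pi/3)   exp(-2*I*pi/3)  1               exp(2*I*pi/3)   exp(-2*I*pi/3)  1               exp(2*I*pi/3)   exp(-2*I*pi/3)
  chi_4          1             exp(8*I*pi/9)   exp(-2*I*pi/9)  exp(2*I*pi/3)   exp(-4*I*pi/9)  exp(4*I*pi/9)   exp(-2*I*pi/3)  exp(2*I*pi/9)   exp(-8*I*pi/9)
  chi_5          1             exp(-8*I*pi/9)  exp(2*I*pi/9)   exp(-2*I*pi/3)  exp(4*I*pi/9)   exp(-4*I*pi/9)  exp(2*I*pi/3)   exp(-2*I*pi/9)  exp(8*I*pi/9) 
  chi_6          1             exp(-2*I*pi/3)  exp(2*I*pi/3)   1               exp(-2*I*pi/3)  exp(2*I*pi/3)   1               exp(-2*I*pi/3)  exp(2*I*pi/3) 
  chi_7          1             exp(-4*I*pi/9)  exp(-8*I*pi/9)  exp(2*I*pi/3)   exp(2*I*pi/9)   exp(-2*I*pi/9)  exp(-2*I*pi/3)  exp(8*I*pi/9)   exp(4*I*pi/9) 
  chi_8          1             exp(-2*I*pi/9)  exp(-4*I*pi/9)  exp(-2*I*pi/3)  exp(-8*I*pi/9)  exp(8*I*pi/9)   exp(2*I*pi/3)   exp(4*I*pi/9)   exp(2*I*pi/9) 

Spot check: chi_2(8) = zeta_9^(2*8) = zeta_9^16 = exp(-4*I*pi/9).

Derivation: Z/9Z is abelian, so all 9 irreducible complex representations are 1-dimensional. They are given by chi_k(m) = zeta_9^(k*m) for k = 0,...,8. Row orthogonality: sum_m chi_k(m) conj(chi_l(m)) = 9 * [k = l].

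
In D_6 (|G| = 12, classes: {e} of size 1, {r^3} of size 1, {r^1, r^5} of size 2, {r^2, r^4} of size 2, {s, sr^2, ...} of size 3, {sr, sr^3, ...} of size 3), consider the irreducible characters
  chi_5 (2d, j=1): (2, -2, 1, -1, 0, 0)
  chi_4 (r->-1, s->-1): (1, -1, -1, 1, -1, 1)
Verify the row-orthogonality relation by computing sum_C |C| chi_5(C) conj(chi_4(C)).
Sum = 0; so <chi_5, chi_4> = 0 (distinct irreducibles are orthogonal).

Argument: Compute term by term over conjugacy classes (|C| * chi_5(C) * conj(chi_4(C))):
  1*(2)*conj(1) + 1*(-2)*conj(-1) + 2*(1)*conj(-1) + 2*(-1)*conj(1) + 3*(0)*conj(-1) + 3*(0)*conj(1)
  = (2) + (2) + (-2) + (-2) + (0) + (0)
  = 0.
Dividing by |G| = 12 gives 0/12 = 0, matching the row-orthogonality relation <chi_5, chi_4> = [chi_5 = chi_4].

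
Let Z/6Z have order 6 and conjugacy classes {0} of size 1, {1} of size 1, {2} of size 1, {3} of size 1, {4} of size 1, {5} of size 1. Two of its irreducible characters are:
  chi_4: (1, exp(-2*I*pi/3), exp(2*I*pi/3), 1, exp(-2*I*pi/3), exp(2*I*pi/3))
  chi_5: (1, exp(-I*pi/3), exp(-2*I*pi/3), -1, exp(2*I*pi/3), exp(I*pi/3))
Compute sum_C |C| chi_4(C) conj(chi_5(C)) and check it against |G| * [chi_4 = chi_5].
Sum = 0; so <chi_4, chi_5> = 0 (distinct irreducibles are orthogonal).

Solution. Compute term by term over conjugacy classes (|C| * chi_4(C) * conj(chi_5(C))):
  1*(1)*conj(1) + 1*(exp(-2*I*pi/3))*conj(exp(-I*pi/3)) + 1*(exp(2*I*pi/3))*conj(exp(-2*I*pi/3)) + 1*(1)*conj(-1) + 1*(exp(-2*I*pi/3))*conj(exp(2*I*pi/3)) + 1*(exp(2*I*pi/3))*conj(exp(I*pi/3))
  = (1) + (exp(-I*pi/3)) + (exp(-2*I*pi/3)) + (-1) + (exp(2*I*pi/3)) + (exp(I*pi/3))
  = 0.
(Exp terms are combined using exp(i*s)*conj(exp(i*t)) = exp(i*(s-t)), and sums of them are collapsed using the identity that for every m > 1 the m distinct m-th roots of unity sum to 0, e.g. 1 + exp(2*I*pi/3) + exp(-2*I*pi/3) = 0.)
Dividing by |G| = 6 gives 0/6 = 0, matching the row-orthogonality relation <chi_4, chi_5> = [chi_4 = chi_5].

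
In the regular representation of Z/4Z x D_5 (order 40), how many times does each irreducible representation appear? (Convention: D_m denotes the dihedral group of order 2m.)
Each irreducible V_i of dimension d_i appears with multiplicity d_i, i.e. rho_reg = (direct sum over all irreducibles V_i) d_i V_i. The irreducible dimensions for Z/4Z x D_5 are 1, 1, 1, 1, 1, 1, 1, 1, 2, 2, 2, 2, 2, 2, 2, 2: 8 irreducibles of dimension 1, each with multiplicity 1; 8 irreducibles of dimension 2, each with multiplicity 2. Total dimension 8*1*1 + 8*2*2 = 40 = |G|.

Proof sketch: General theorem: in the regular representation of a finite group G, each irreducible appears with multiplicity equal to its dimension. Check: dim(rho_reg) = sum d_i^2 = 1 + 1 + 1 + 1 + 1 + 1 + 1 + 1 + 4 + 4 + 4 + 4 + 4 + 4 + 4 + 4 = 40 = |G|.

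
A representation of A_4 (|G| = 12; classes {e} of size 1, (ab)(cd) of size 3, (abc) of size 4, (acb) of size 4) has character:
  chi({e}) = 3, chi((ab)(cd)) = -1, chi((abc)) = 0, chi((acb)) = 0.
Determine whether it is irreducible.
Irreducible: <chi, chi> = 1.

Proof sketch: <chi, chi> = (1/|G|) sum_C |C| * |chi(C)|^2 = (1/12)[1*|3|^2 + 3*|-1|^2 + 4*|0|^2 + 4*|0|^2]
  = (1/12)[(9) + (3) + (0) + (0)] = 12/12 = 1.
(Exp terms are combined using exp(i*s)*conj(exp(i*t)) = exp(i*(s-t)), and sums of them are collapsed using the identity that for every m > 1 the m distinct m-th roots of unity sum to 0, e.g. 1 + exp(2*I*pi/3) + exp(-2*I*pi/3) = 0.)
A character is irreducible iff <chi, chi> = 1, so this representation is irreducible.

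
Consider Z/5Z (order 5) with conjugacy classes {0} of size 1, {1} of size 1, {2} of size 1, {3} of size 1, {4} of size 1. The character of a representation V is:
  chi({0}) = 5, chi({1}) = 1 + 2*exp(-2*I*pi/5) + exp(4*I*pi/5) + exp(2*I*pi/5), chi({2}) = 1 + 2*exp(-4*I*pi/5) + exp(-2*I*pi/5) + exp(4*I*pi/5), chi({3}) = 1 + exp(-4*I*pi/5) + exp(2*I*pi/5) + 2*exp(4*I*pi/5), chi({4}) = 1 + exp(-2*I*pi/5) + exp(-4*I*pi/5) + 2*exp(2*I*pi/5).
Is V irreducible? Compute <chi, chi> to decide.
Not irreducible (reducible): <chi, chi> = 7 > 1.

Justification: <chi, chi> = (1/|G|) sum_C |C| * |chi(C)|^2 = (1/5)[1*|5|^2 + 1*|1 + 2*exp(-2*I*pi/5) + exp(4*I*pi/5) + exp(2*I*pi/5)|^2 + 1*|1 + 2*exp(-4*I*pi/5) + exp(-2*I*pi/5) + exp(4*I*pi/5)|^2 + 1*|1 + exp(-4*I*pi/5) + exp(2*I*pi/5) + 2*exp(4*I*pi/5)|^2 + 1*|1 + exp(-2*I*pi/5) + exp(-4*I*pi/5) + 2*exp(2*I*pi/5)|^2]
  = (1/5)[(25) + (7 + 4*exp(-2*I*pi/5) + 5*exp(-4*I*pi/5) + 5*exp(4*I*pi/5) + 4*exp(2*I*pi/5)) + (7 + 5*exp(-2*I*pi/5) + 4*exp(-4*I*pi/5) + 4*exp(4*I*pi/5) + 5*exp(2*I*pi/5)) + (7 + 5*exp(-2*I*pi/5) + 4*exp(-4*I*pi/5) + 4*exp(4*I*pi/5) + 5*exp(2*I*pi/5)) + (7 + 4*exp(-2*I*pi/5) + 5*exp(-4*I*pi/5) + 5*exp(4*I*pi/5) + 4*exp(2*I*pi/5))] = 35/5 = 7.
(Exp terms are combined using exp(i*s)*conj(exp(i*t)) = exp(i*(s-t)), and sums of them are collapsed using the identity that for every m > 1 the m distinct m-th roots of unity sum to 0, e.g. 1 + exp(2*I*pi/3) + exp(-2*I*pi/3) = 0.)
A character is irreducible iff <chi, chi> = 1, so this representation is reducible.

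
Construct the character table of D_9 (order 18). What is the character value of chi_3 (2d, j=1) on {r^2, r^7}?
Conjugacy classes: {e} of size 1, {r^1, r^8} of size 2, {r^2, r^7} of size 2, {r^3, r^6} of size 2, {r^4, r^5} of size 2, {s, sr, ..., sr^8} of size 9.
Character table:
  irrep \ class              {e} (size 1)  {r^1, r^8} (size 2)  {r^2, r^7} (size 2)  {r^3, r^6} (size 2)  {r^4, r^5} (size 2)  {s, sr, ..., sr^8} (size 9)
  chi_1 (triv)               1             1                    1                    1                    1                    1                          
  chi_2 (sign: r->1, s->-1)  1             1                    1                    1                    1                    -1                         
  chi_3 (2d, j=1)            2             2*cos(2*pi/9)        2*cos(4*pi/9)        -1                   -2*cos(pi/9)         0                          
  chi_4 (2d, j=2)            2             2*cos(4*pi/9)        -2*cos(pi/9)         -1                   2*cos(2*pi/9)        0                          
  chi_5 (2d, j=3)            2             -1                   -1                   2                    -1                   0                          
  chi_6 (2d, j=4)            2             -2*cos(pi/9)         2*cos(2*pi/9)        -1                   2*cos(4*pi/9)        0                          

Spot check: chi_3 (2d, j=1) on {r^2, r^7} = 2*cos(4*pi/9).

Derivation: D_9 has order 2*9 = 18 with 6 conjugacy classes, hence 6 irreducibles. Sum of squared dims 1 + 1 + 4 + 4 + 4 + 4 = 18 = |G|. Linear characters come from the abelianisation; the 2-dimensional irreps have character r^k -> 2*cos(2*pi*j*k/9), reflections -> 0.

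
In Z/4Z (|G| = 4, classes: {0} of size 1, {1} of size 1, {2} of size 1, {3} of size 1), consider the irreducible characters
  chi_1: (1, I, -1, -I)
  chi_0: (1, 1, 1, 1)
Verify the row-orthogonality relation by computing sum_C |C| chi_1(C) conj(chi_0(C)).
Sum = 0; so <chi_1, chi_0> = 0 (distinct irreducibles are orthogonal).

Argument: Compute term by term over conjugacy classes (|C| * chi_1(C) * conj(chi_0(C))):
  1*(1)*conj(1) + 1*(I)*conj(1) + 1*(-1)*conj(1) + 1*(-I)*conj(1)
  = (1) + (I) + (-1) + (-I)
  = 0.
(Exp terms are combined using exp(i*s)*conj(exp(i*t)) = exp(i*(s-t)), and sums of them are collapsed using the identity that for every m > 1 the m distinct m-th roots of unity sum to 0, e.g. 1 + exp(2*I*pi/3) + exp(-2*I*pi/3) = 0.)
Dividing by |G| = 4 gives 0/4 = 0, matching the row-orthogonality relation <chi_1, chi_0> = [chi_1 = chi_0].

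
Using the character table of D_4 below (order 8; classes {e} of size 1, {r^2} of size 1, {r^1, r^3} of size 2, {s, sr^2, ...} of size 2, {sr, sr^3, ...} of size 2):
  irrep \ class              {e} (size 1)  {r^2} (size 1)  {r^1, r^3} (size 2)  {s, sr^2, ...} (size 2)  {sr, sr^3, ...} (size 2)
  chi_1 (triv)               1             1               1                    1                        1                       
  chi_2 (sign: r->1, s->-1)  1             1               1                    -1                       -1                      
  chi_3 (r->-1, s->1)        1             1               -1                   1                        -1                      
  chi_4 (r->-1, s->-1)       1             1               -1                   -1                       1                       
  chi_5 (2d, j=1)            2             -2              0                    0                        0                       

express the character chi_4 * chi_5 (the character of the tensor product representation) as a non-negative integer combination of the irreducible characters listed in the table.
chi_4 tensor chi_5 = chi_5 (all other irreducibles have multiplicity 0).

Derivation: The character of a tensor product is the pointwise product (chi_4 * chi_5)(C) = chi_4(C) * chi_5(C):
  {e}: (1)*(2), {r^2}: (1)*(-2), {r^1, r^3}: (-1)*(0), {s, sr^2, ...}: (-1)*(0), {sr, sr^3, ...}: (1)*(0)
so (chi_4 * chi_5) takes values
  {e} -> 2, {r^2} -> -2, {r^1, r^3} -> 0, {s, sr^2, ...} -> 0, {sr, sr^3, ...} -> 0.
Now take the inner product of this character with each irreducible chi from the table, <chi_4*chi_5, chi> = (1/8) sum_C |C| (chi_4*chi_5)(C) conj(chi(C)):
  <chi_4*chi_5, chi_1> = (1/8)[1*(2)*conj(1) + 1*(-2)*conj(1) + 2*(0)*conj(1) + 2*(0)*conj(1) + 2*(0)*conj(1)]
      = (1/8)[(2) + (-2) + (0) + (0) + (0)] = 0/8 = 0
  <chi_4*chi_5, chi_2> = (1/8)[1*(2)*conj(1) + 1*(-2)*conj(1) + 2*(0)*conj(1) + 2*(0)*conj(-1) + 2*(0)*conj(-1)]
      = (1/8)[(2) + (-2) + (0) + (0) + (0)] = 0/8 = 0
  <chi_4*chi_5, chi_3> = (1/8)[1*(2)*conj(1) + 1*(-2)*conj(1) + 2*(0)*conj(-1) + 2*(0)*conj(1) + 2*(0)*conj(-1)]
      = (1/8)[(2) + (-2) + (0) + (0) + (0)] = 0/8 = 0
  <chi_4*chi_5, chi_4> = (1/8)[1*(2)*conj(1) + 1*(-2)*conj(1) + 2*(0)*conj(-1) + 2*(0)*conj(-1) + 2*(0)*conj(1)]
      = (1/8)[(2) + (-2) + (0) + (0) + (0)] = 0/8 = 0
  <chi_4*chi_5, chi_5> = (1/8)[1*(2)*conj(2) + 1*(-2)*conj(-2) + 2*(0)*conj(0) + 2*(0)*conj(0) + 2*(0)*conj(0)]
      = (1/8)[(4) + (4) + (0) + (0) + (0)] = 8/8 = 1
Hence the multiplicities are chi_5: 1. Dimension check: dim(chi_4)*dim(chi_5) = 1*2 = 2 and sum (mult * dim) = 1*2 = 2.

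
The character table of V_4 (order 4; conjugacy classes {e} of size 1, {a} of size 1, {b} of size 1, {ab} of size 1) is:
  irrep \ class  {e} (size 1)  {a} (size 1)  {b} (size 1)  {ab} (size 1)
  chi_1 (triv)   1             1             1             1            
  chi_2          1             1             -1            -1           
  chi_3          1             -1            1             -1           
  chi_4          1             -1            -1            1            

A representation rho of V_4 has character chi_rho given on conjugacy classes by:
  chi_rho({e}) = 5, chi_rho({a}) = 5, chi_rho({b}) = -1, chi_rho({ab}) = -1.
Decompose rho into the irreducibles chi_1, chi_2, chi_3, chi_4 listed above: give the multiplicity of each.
Multiplicities: chi_1: 2, chi_2: 3, chi_3: 0, chi_4: 0.

Working: Use <chi_rho, chi> = (1/|G|) sum_C |C| * chi_rho(C) * conj(chi(C)) with |G| = 4 for each irreducible chi in the table:
  <chi_rho, chi_1> = (1/4)[1*(5)*conj(1) + 1*(5)*conj(1) + 1*(-1)*conj(1) + 1*(-1)*conj(1)]
      = (1/4)[(5) + (5) + (-1) + (-1)] = 8/4 = 2
  <chi_rho, chi_2> = (1/4)[1*(5)*conj(1) + 1*(5)*conj(1) + 1*(-1)*conj(-1) + 1*(-1)*conj(-1)]
      = (1/4)[(5) + (5) + (1) + (1)] = 12/4 = 3
  <chi_rho, chi_3> = (1/4)[1*(5)*conj(1) + 1*(5)*conj(-1) + 1*(-1)*conj(1) + 1*(-1)*conj(-1)]
      = (1/4)[(5) + (-5) + (-1) + (1)] = 0/4 = 0
  <chi_rho, chi_4> = (1/4)[1*(5)*conj(1) + 1*(5)*conj(-1) + 1*(-1)*conj(-1) + 1*(-1)*conj(1)]
      = (1/4)[(5) + (-5) + (1) + (-1)] = 0/4 = 0
Dimension check: dim(rho) = sum (mult * dim) = 2*1 + 3*1 + 0*1 + 0*1 = 5 = chi_rho(e) = 5.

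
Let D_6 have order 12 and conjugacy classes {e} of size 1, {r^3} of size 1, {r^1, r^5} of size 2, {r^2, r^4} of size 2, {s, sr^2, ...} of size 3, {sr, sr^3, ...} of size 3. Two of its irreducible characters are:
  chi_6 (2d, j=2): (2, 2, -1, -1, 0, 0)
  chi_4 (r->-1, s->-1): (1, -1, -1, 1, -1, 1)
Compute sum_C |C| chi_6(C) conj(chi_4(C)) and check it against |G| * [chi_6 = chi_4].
Sum = 0; so <chi_6, chi_4> = 0 (distinct irreducibles are orthogonal).

Working: Compute term by term over conjugacy classes (|C| * chi_6(C) * conj(chi_4(C))):
  1*(2)*conj(1) + 1*(2)*conj(-1) + 2*(-1)*conj(-1) + 2*(-1)*conj(1) + 3*(0)*conj(-1) + 3*(0)*conj(1)
  = (2) + (-2) + (2) + (-2) + (0) + (0)
  = 0.
Dividing by |G| = 12 gives 0/12 = 0, matching the row-orthogonality relation <chi_6, chi_4> = [chi_6 = chi_4].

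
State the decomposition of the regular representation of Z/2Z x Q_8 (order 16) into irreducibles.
Each irreducible V_i of dimension d_i appears with multiplicity d_i, i.e. rho_reg = (direct sum over all irreducibles V_i) d_i V_i. The irreducible dimensions for Z/2Z x Q_8 are 1, 1, 1, 1, 1, 1, 1, 1, 2, 2: 8 irreducibles of dimension 1, each with multiplicity 1; 2 irreducibles of dimension 2, each with multiplicity 2. Total dimension 8*1*1 + 2*2*2 = 16 = |G|.

Details: General theorem: in the regular representation of a finite group G, each irreducible appears with multiplicity equal to its dimension. Check: dim(rho_reg) = sum d_i^2 = 1 + 1 + 1 + 1 + 1 + 1 + 1 + 1 + 4 + 4 = 16 = |G|.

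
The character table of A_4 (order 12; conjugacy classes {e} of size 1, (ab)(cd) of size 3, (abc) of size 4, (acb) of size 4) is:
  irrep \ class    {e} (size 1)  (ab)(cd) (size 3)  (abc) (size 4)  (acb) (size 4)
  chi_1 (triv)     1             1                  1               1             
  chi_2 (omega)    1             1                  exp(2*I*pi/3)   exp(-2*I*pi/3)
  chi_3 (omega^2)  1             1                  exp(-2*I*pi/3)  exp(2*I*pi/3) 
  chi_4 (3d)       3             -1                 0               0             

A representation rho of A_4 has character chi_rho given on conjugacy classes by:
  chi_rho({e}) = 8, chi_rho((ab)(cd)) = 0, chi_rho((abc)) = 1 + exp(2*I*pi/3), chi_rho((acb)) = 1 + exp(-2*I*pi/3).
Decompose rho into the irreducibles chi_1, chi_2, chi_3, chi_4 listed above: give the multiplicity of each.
Multiplicities: chi_1: 1, chi_2: 1, chi_3: 0, chi_4: 2.

Explanation: Use <chi_rho, chi> = (1/|G|) sum_C |C| * chi_rho(C) * conj(chi(C)) with |G| = 12 for each irreducible chi in the table:
  <chi_rho, chi_1> = (1/12)[1*(8)*conj(1) + 3*(0)*conj(1) + 4*(1 + exp(2*I*pi/3))*conj(1) + 4*(1 + exp(-2*I*pi/3))*conj(1)]
      = (1/12)[(8) + (0) + (4 + 4*exp(2*I*pi/3)) + (4 + 4*exp(-2*I*pi/3))] = 12/12 = 1
  <chi_rho, chi_2> = (1/12)[1*(8)*conj(1) + 3*(0)*conj(1) + 4*(1 + exp(2*I*pi/3))*conj(exp(2*I*pi/3)) + 4*(1 + exp(-2*I*pi/3))*conj(exp(-2*I*pi/3))]
      = (1/12)[(8) + (0) + (4 + 4*exp(-2*I*pi/3)) + (4 + 4*exp(2*I*pi/3))] = 12/12 = 1
  <chi_rho, chi_3> = (1/12)[1*(8)*conj(1) + 3*(0)*conj(1) + 4*(1 + exp(2*I*pi/3))*conj(exp(-2*I*pi/3)) + 4*(1 + exp(-2*I*pi/3))*conj(exp(2*I*pi/3))]
      = (1/12)[(8) + (0) + (-4) + (-4)] = 0/12 = 0
  <chi_rho, chi_4> = (1/12)[1*(8)*conj(3) + 3*(0)*conj(-1) + 4*(1 + exp(2*I*pi/3))*conj(0) + 4*(1 + exp(-2*I*pi/3))*conj(0)]
      = (1/12)[(24) + (0) + (0) + (0)] = 24/12 = 2
(Exp terms are combined using exp(i*s)*conj(exp(i*t)) = exp(i*(s-t)), and sums of them are collapsed using the identity that for every m > 1 the m distinct m-th roots of unity sum to 0, e.g. 1 + exp(2*I*pi/3) + exp(-2*I*pi/3) = 0.)
Dimension check: dim(rho) = sum (mult * dim) = 1*1 + 1*1 + 0*1 + 2*3 = 8 = chi_rho(e) = 8.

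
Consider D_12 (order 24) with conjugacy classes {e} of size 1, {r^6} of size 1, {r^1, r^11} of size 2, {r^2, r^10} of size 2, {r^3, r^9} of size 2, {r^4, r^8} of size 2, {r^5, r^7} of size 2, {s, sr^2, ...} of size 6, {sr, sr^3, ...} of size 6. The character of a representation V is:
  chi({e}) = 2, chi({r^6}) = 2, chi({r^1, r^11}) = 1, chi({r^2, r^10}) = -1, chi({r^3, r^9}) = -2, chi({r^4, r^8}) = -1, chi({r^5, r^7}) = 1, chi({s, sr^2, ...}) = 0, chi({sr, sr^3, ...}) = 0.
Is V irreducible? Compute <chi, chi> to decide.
Irreducible: <chi, chi> = 1.

Details: <chi, chi> = (1/|G|) sum_C |C| * |chi(C)|^2 = (1/24)[1*|2|^2 + 1*|2|^2 + 2*|1|^2 + 2*|-1|^2 + 2*|-2|^2 + 2*|-1|^2 + 2*|1|^2 + 6*|0|^2 + 6*|0|^2]
  = (1/24)[(4) + (4) + (2) + (2) + (8) + (2) + (2) + (0) + (0)] = 24/24 = 1.
A character is irreducible iff <chi, chi> = 1, so this representation is irreducible.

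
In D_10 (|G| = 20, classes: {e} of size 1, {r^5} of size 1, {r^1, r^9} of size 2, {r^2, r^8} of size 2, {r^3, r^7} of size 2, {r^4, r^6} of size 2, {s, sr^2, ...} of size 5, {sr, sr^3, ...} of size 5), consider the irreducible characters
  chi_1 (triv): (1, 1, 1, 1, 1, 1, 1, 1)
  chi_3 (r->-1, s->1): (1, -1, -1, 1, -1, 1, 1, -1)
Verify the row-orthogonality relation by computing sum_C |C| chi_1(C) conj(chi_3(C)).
Sum = 0; so <chi_1, chi_3> = 0 (distinct irreducibles are orthogonal).

Why: Compute term by term over conjugacy classes (|C| * chi_1(C) * conj(chi_3(C))):
  1*(1)*conj(1) + 1*(1)*conj(-1) + 2*(1)*conj(-1) + 2*(1)*conj(1) + 2*(1)*conj(-1) + 2*(1)*conj(1) + 5*(1)*conj(1) + 5*(1)*conj(-1)
  = (1) + (-1) + (-2) + (2) + (-2) + (2) + (5) + (-5)
  = 0.
Dividing by |G| = 20 gives 0/20 = 0, matching the row-orthogonality relation <chi_1, chi_3> = [chi_1 = chi_3].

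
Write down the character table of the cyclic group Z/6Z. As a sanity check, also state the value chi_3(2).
Character table of Z/6Z (irreps indexed chi_0,...,chi_5 with chi_k(m) = zeta_6^(k*m), zeta_6 = exp(2*pi*i/6)):
  irrep \ class  {0} (size 1)  {1} (size 1)    {2} (size 1)    {3} (size 1)  {4} (size 1)    {5} (size 1)  
  chi_0          1             1               1               1             1               1             
  chi_1          1             exp(I*pi/3)     exp(2*I*pi/3)   -1            exp(-2*I*pi/3)  exp(-I*pi/3)  
  chi_2          1             exp(2*I*pi/3)   exp(-2*I*pi/3)  1             exp(2*I*pi/3)   exp(-2*I*pi/3)
  chi_3          1             -1              1               -1            1               -1            
  chi_4          1             exp(-2*I*pi/3)  exp(2*I*pi/3)   1             exp(-2*I*pi/3)  exp(2*I*pi/3) 
  chi_5          1             exp(-I*pi/3)    exp(-2*I*pi/3)  -1            exp(2*I*pi/3)   exp(I*pi/3)   

Spot check: chi_3(2) = zeta_6^(3*2) = zeta_6^6 = 1.

Details: Z/6Z is abelian, so all 6 irreducible complex representations are 1-dimensional. They are given by chi_k(m) = zeta_6^(k*m) for k = 0,...,5. Row orthogonality: sum_m chi_k(m) conj(chi_l(m)) = 6 * [k = l].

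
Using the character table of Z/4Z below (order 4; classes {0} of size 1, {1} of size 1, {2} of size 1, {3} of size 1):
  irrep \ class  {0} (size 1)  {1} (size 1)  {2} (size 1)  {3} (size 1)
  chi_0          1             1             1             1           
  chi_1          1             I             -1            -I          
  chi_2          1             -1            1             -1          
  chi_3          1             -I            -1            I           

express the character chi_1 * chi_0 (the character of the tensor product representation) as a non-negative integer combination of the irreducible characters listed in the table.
chi_1 tensor chi_0 = chi_1 (all other irreducibles have multiplicity 0).

Reasoning: The character of a tensor product is the pointwise product (chi_1 * chi_0)(C) = chi_1(C) * chi_0(C):
  {0}: (1)*(1), {1}: (I)*(1), {2}: (-1)*(1), {3}: (-I)*(1)
so (chi_1 * chi_0) takes values
  {0} -> 1, {1} -> I, {2} -> -1, {3} -> -I.
Now take the inner product of this character with each irreducible chi from the table, <chi_1*chi_0, chi> = (1/4) sum_C |C| (chi_1*chi_0)(C) conj(chi(C)):
  <chi_1*chi_0, chi_0> = (1/4)[1*(1)*conj(1) + 1*(I)*conj(1) + 1*(-1)*conj(1) + 1*(-I)*conj(1)]
      = (1/4)[(1) + (I) + (-1) + (-I)] = 0/4 = 0
  <chi_1*chi_0, chi_1> = (1/4)[1*(1)*conj(1) + 1*(I)*conj(I) + 1*(-1)*conj(-1) + 1*(-I)*conj(-I)]
      = (1/4)[(1) + (1) + (1) + (1)] = 4/4 = 1
  <chi_1*chi_0, chi_2> = (1/4)[1*(1)*conj(1) + 1*(I)*conj(-1) + 1*(-1)*conj(1) + 1*(-I)*conj(-1)]
      = (1/4)[(1) + (-I) + (-1) + (I)] = 0/4 = 0
  <chi_1*chi_0, chi_3> = (1/4)[1*(1)*conj(1) + 1*(I)*conj(-I) + 1*(-1)*conj(-1) + 1*(-I)*conj(I)]
      = (1/4)[(1) + (-1) + (1) + (-1)] = 0/4 = 0
(Exp terms are combined using exp(i*s)*conj(exp(i*t)) = exp(i*(s-t)), and sums of them are collapsed using the identity that for every m > 1 the m distinct m-th roots of unity sum to 0, e.g. 1 + exp(2*I*pi/3) + exp(-2*I*pi/3) = 0.)
Hence the multiplicities are chi_1: 1. Dimension check: dim(chi_1)*dim(chi_0) = 1*1 = 1 and sum (mult * dim) = 1*1 = 1.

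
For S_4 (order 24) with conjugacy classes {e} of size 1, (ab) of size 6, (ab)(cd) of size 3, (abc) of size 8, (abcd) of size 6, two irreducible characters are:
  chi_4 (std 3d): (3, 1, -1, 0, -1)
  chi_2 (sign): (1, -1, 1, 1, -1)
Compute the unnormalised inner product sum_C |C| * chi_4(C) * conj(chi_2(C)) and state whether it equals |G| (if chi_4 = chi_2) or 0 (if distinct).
Sum = 0; so <chi_4, chi_2> = 0 (distinct irreducibles are orthogonal).

Compute term by term over conjugacy classes (|C| * chi_4(C) * conj(chi_2(C))):
  1*(3)*conj(1) + 6*(1)*conj(-1) + 3*(-1)*conj(1) + 8*(0)*conj(1) + 6*(-1)*conj(-1)
  = (3) + (-6) + (-3) + (0) + (6)
  = 0.
Dividing by |G| = 24 gives 0/24 = 0, matching the row-orthogonality relation <chi_4, chi_2> = [chi_4 = chi_2].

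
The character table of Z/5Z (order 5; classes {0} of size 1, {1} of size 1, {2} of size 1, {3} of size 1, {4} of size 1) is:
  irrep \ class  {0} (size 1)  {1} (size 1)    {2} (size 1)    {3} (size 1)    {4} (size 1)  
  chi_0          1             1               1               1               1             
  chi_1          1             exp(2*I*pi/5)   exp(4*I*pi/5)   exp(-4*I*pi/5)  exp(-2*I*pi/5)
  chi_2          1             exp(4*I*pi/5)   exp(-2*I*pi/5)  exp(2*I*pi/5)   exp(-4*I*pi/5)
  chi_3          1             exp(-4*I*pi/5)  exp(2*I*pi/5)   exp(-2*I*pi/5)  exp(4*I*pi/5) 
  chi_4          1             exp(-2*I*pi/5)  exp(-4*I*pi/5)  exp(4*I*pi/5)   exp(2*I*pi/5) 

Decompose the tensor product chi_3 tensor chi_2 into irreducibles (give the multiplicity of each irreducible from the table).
chi_3 tensor chi_2 = chi_0 (all other irreducibles have multiplicity 0).

Details: The character of a tensor product is the pointwise product (chi_3 * chi_2)(C) = chi_3(C) * chi_2(C):
  {0}: (1)*(1), {1}: (exp(-4*I*pi/5))*(exp(4*I*pi/5)), {2}: (exp(2*I*pi/5))*(exp(-2*I*pi/5)), {3}: (exp(-2*I*pi/5))*(exp(2*I*pi/5)), {4}: (exp(4*I*pi/5))*(exp(-4*I*pi/5))
so (chi_3 * chi_2) takes values
  {0} -> 1, {1} -> 1, {2} -> 1, {3} -> 1, {4} -> 1.
Now take the inner product of this character with each irreducible chi from the table, <chi_3*chi_2, chi> = (1/5) sum_C |C| (chi_3*chi_2)(C) conj(chi(C)):
  <chi_3*chi_2, chi_0> = (1/5)[1*(1)*conj(1) + 1*(1)*conj(1) + 1*(1)*conj(1) + 1*(1)*conj(1) + 1*(1)*conj(1)]
      = (1/5)[(1) + (1) + (1) + (1) + (1)] = 5/5 = 1
  <chi_3*chi_2, chi_1> = (1/5)[1*(1)*conj(1) + 1*(1)*conj(exp(2*I*pi/5)) + 1*(1)*conj(exp(4*I*pi/5)) + 1*(1)*conj(exp(-4*I*pi/5)) + 1*(1)*conj(exp(-2*I*pi/5))]
      = (1/5)[(1) + (exp(-2*I*pi/5)) + (exp(-4*I*pi/5)) + (exp(4*I*pi/5)) + (exp(2*I*pi/5))] = 0/5 = 0
  <chi_3*chi_2, chi_2> = (1/5)[1*(1)*conj(1) + 1*(1)*conj(exp(4*I*pi/5)) + 1*(1)*conj(exp(-2*I*pi/5)) + 1*(1)*conj(exp(2*I*pi/5)) + 1*(1)*conj(exp(-4*I*pi/5))]
      = (1/5)[(1) + (exp(-4*I*pi/5)) + (exp(2*I*pi/5)) + (exp(-2*I*pi/5)) + (exp(4*I*pi/5))] = 0/5 = 0
  <chi_3*chi_2, chi_3> = (1/5)[1*(1)*conj(1) + 1*(1)*conj(exp(-4*I*pi/5)) + 1*(1)*conj(exp(2*I*pi/5)) + 1*(1)*conj(exp(-2*I*pi/5)) + 1*(1)*conj(exp(4*I*pi/5))]
      = (1/5)[(1) + (exp(4*I*pi/5)) + (exp(-2*I*pi/5)) + (exp(2*I*pi/5)) + (exp(-4*I*pi/5))] = 0/5 = 0
  <chi_3*chi_2, chi_4> = (1/5)[1*(1)*conj(1) + 1*(1)*conj(exp(-2*I*pi/5)) + 1*(1)*conj(exp(-4*I*pi/5)) + 1*(1)*conj(exp(4*I*pi/5)) + 1*(1)*conj(exp(2*I*pi/5))]
      = (1/5)[(1) + (exp(2*I*pi/5)) + (exp(4*I*pi/5)) + (exp(-4*I*pi/5)) + (exp(-2*I*pi/5))] = 0/5 = 0
(Exp terms are combined using exp(i*s)*conj(exp(i*t)) = exp(i*(s-t)), and sums of them are collapsed using the identity that for every m > 1 the m distinct m-th roots of unity sum to 0, e.g. 1 + exp(2*I*pi/3) + exp(-2*I*pi/3) = 0.)
Hence the multiplicities are chi_0: 1. Dimension check: dim(chi_3)*dim(chi_2) = 1*1 = 1 and sum (mult * dim) = 1*1 = 1.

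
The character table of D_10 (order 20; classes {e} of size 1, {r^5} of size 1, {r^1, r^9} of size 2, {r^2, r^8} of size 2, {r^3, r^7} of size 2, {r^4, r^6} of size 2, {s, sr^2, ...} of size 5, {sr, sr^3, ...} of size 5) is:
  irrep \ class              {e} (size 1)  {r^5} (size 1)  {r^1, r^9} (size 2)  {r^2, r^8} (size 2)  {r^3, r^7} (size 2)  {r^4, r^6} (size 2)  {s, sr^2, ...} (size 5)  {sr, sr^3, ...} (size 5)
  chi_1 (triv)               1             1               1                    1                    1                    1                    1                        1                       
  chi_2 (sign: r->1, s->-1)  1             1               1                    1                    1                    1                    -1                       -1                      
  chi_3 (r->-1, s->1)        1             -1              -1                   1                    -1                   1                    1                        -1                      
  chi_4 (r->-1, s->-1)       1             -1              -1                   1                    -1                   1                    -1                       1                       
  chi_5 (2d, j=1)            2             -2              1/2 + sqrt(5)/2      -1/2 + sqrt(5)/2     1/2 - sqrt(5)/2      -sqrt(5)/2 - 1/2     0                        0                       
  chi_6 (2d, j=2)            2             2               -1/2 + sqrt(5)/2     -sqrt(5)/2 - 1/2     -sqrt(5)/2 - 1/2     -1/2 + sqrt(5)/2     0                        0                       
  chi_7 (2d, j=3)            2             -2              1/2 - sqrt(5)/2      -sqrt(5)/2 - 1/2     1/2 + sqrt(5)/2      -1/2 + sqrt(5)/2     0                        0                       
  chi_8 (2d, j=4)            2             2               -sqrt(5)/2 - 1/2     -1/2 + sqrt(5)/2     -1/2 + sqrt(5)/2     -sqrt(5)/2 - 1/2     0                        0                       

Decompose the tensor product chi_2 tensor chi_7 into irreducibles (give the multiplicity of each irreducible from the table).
chi_2 tensor chi_7 = chi_7 (all other irreducibles have multiplicity 0).

Derivation: The character of a tensor product is the pointwise product (chi_2 * chi_7)(C) = chi_2(C) * chi_7(C):
  {e}: (1)*(2), {r^5}: (1)*(-2), {r^1, r^9}: (1)*(1/2 - sqrt(5)/2), {r^2, r^8}: (1)*(-sqrt(5)/2 - 1/2), {r^3, r^7}: (1)*(1/2 + sqrt(5)/2), {r^4, r^6}: (1)*(-1/2 + sqrt(5)/2), {s, sr^2, ...}: (-1)*(0), {sr, sr^3, ...}: (-1)*(0)
so (chi_2 * chi_7) takes values
  {e} -> 2, {r^5} -> -2, {r^1, r^9} -> 1/2 - sqrt(5)/2, {r^2, r^8} -> -sqrt(5)/2 - 1/2, {r^3, r^7} -> 1/2 + sqrt(5)/2, {r^4, r^6} -> -1/2 + sqrt(5)/2, {s, sr^2, ...} -> 0, {sr, sr^3, ...} -> 0.
Now take the inner product of this character with each irreducible chi from the table, <chi_2*chi_7, chi> = (1/20) sum_C |C| (chi_2*chi_7)(C) conj(chi(C)):
  <chi_2*chi_7, chi_1> = (1/20)[1*(2)*conj(1) + 1*(-2)*conj(1) + 2*(1/2 - sqrt(5)/2)*conj(1) + 2*(-sqrt(5)/2 - 1/2)*conj(1) + 2*(1/2 + sqrt(5)/2)*conj(1) + 2*(-1/2 + sqrt(5)/2)*conj(1) + 5*(0)*conj(1) + 5*(0)*conj(1)]
      = (1/20)[(2) + (-2) + (1 - sqrt(5)) + (-sqrt(5) - 1) + (1 + sqrt(5)) + (-1 + sqrt(5)) + (0) + (0)] = 0/20 = 0
  <chi_2*chi_7, chi_2> = (1/20)[1*(2)*conj(1) + 1*(-2)*conj(1) + 2*(1/2 - sqrt(5)/2)*conj(1) + 2*(-sqrt(5)/2 - 1/2)*conj(1) + 2*(1/2 + sqrt(5)/2)*conj(1) + 2*(-1/2 + sqrt(5)/2)*conj(1) + 5*(0)*conj(-1) + 5*(0)*conj(-1)]
      = (1/20)[(2) + (-2) + (1 - sqrt(5)) + (-sqrt(5) - 1) + (1 + sqrt(5)) + (-1 + sqrt(5)) + (0) + (0)] = 0/20 = 0
  <chi_2*chi_7, chi_3> = (1/20)[1*(2)*conj(1) + 1*(-2)*conj(-1) + 2*(1/2 - sqrt(5)/2)*conj(-1) + 2*(-sqrt(5)/2 - 1/2)*conj(1) + 2*(1/2 + sqrt(5)/2)*conj(-1) + 2*(-1/2 + sqrt(5)/2)*conj(1) + 5*(0)*conj(1) + 5*(0)*conj(-1)]
      = (1/20)[(2) + (2) + (-1 + sqrt(5)) + (-sqrt(5) - 1) + (-sqrt(5) - 1) + (-1 + sqrt(5)) + (0) + (0)] = 0/20 = 0
  <chi_2*chi_7, chi_4> = (1/20)[1*(2)*conj(1) + 1*(-2)*conj(-1) + 2*(1/2 - sqrt(5)/2)*conj(-1) + 2*(-sqrt(5)/2 - 1/2)*conj(1) + 2*(1/2 + sqrt(5)/2)*conj(-1) + 2*(-1/2 + sqrt(5)/2)*conj(1) + 5*(0)*conj(-1) + 5*(0)*conj(1)]
      = (1/20)[(2) + (2) + (-1 + sqrt(5)) + (-sqrt(5) - 1) + (-sqrt(5) - 1) + (-1 + sqrt(5)) + (0) + (0)] = 0/20 = 0
  <chi_2*chi_7, chi_5> = (1/20)[1*(2)*conj(2) + 1*(-2)*conj(-2) + 2*(1/2 - sqrt(5)/2)*conj(1/2 + sqrt(5)/2) + 2*(-sqrt(5)/2 - 1/2)*conj(-1/2 + sqrt(5)/2) + 2*(1/2 + sqrt(5)/2)*conj(1/2 - sqrt(5)/2) + 2*(-1/2 + sqrt(5)/2)*conj(-sqrt(5)/2 - 1/2) + 5*(0)*conj(0) + 5*(0)*conj(0)]
      = (1/20)[(4) + (4) + (-2) + (-2) + (-2) + (-2) + (0) + (0)] = 0/20 = 0
  <chi_2*chi_7, chi_6> = (1/20)[1*(2)*conj(2) + 1*(-2)*conj(2) + 2*(1/2 - sqrt(5)/2)*conj(-1/2 + sqrt(5)/2) + 2*(-sqrt(5)/2 - 1/2)*conj(-sqrt(5)/2 - 1/2) + 2*(1/2 + sqrt(5)/2)*conj(-sqrt(5)/2 - 1/2) + 2*(-1/2 + sqrt(5)/2)*conj(-1/2 + sqrt(5)/2) + 5*(0)*conj(0) + 5*(0)*conj(0)]
      = (1/20)[(4) + (-4) + (-3 + sqrt(5)) + (sqrt(5) + 3) + (-3 - sqrt(5)) + (3 - sqrt(5)) + (0) + (0)] = 0/20 = 0
  <chi_2*chi_7, chi_7> = (1/20)[1*(2)*conj(2) + 1*(-2)*conj(-2) + 2*(1/2 - sqrt(5)/2)*conj(1/2 - sqrt(5)/2) + 2*(-sqrt(5)/2 - 1/2)*conj(-sqrt(5)/2 - 1/2) + 2*(1/2 + sqrt(5)/2)*conj(1/2 + sqrt(5)/2) + 2*(-1/2 + sqrt(5)/2)*conj(-1/2 + sqrt(5)/2) + 5*(0)*conj(0) + 5*(0)*conj(0)]
      = (1/20)[(4) + (4) + (3 - sqrt(5)) + (sqrt(5) + 3) + (sqrt(5) + 3) + (3 - sqrt(5)) + (0) + (0)] = 20/20 = 1
  <chi_2*chi_7, chi_8> = (1/20)[1*(2)*conj(2) + 1*(-2)*conj(2) + 2*(1/2 - sqrt(5)/2)*conj(-sqrt(5)/2 - 1/2) + 2*(-sqrt(5)/2 - 1/2)*conj(-1/2 + sqrt(5)/2) + 2*(1/2 + sqrt(5)/2)*conj(-1/2 + sqrt(5)/2) + 2*(-1/2 + sqrt(5)/2)*conj(-sqrt(5)/2 - 1/2) + 5*(0)*conj(0) + 5*(0)*conj(0)]
      = (1/20)[(4) + (-4) + (2) + (-2) + (2) + (-2) + (0) + (0)] = 0/20 = 0
Hence the multiplicities are chi_7: 1. Dimension check: dim(chi_2)*dim(chi_7) = 1*2 = 2 and sum (mult * dim) = 1*2 = 2.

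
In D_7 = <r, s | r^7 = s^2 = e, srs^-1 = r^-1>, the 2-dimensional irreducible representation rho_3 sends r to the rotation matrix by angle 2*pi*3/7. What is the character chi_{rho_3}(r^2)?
chi_{rho_3}(r^2) = 2*cos(2*pi*3*2/7) = 2*cos(2*pi/7)

Details: rho_3(r^2) is rotation by angle 2*pi*3*2/7, whose trace is 2*cos(2*pi*3*2/7) = 2*cos(2*pi/7).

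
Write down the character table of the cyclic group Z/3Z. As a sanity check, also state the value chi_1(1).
Character table of Z/3Z (irreps indexed chi_0,...,chi_2 with chi_k(m) = zeta_3^(k*m), zeta_3 = exp(2*pi*i/3)):
  irrep \ class  {0} (size 1)  {1} (size 1)    {2} (size 1)  
  chi_0          1             1               1             
  chi_1          1             exp(2*I*pi/3)   exp(-2*I*pi/3)
  chi_2          1             exp(-2*I*pi/3)  exp(2*I*pi/3) 

Spot check: chi_1(1) = zeta_3^(1*1) = zeta_3^1 = exp(2*I*pi/3).

Proof sketch: Z/3Z is abelian, so all 3 irreducible complex representations are 1-dimensional. They are given by chi_k(m) = zeta_3^(k*m) for k = 0,...,2. Row orthogonality: sum_m chi_k(m) conj(chi_l(m)) = 3 * [k = l].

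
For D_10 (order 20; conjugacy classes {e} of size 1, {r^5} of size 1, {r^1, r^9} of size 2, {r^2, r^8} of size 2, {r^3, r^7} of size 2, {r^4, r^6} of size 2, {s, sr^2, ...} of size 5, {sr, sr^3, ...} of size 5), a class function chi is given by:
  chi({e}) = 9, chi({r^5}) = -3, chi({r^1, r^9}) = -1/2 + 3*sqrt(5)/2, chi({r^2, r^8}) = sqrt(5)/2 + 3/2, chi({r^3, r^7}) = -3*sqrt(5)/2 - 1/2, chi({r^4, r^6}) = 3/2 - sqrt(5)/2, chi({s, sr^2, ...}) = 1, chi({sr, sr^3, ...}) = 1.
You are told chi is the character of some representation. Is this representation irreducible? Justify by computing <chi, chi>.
Not irreducible (reducible): <chi, chi> = 8 > 1.

Reasoning: <chi, chi> = (1/|G|) sum_C |C| * |chi(C)|^2 = (1/20)[1*|9|^2 + 1*|-3|^2 + 2*|-1/2 + 3*sqrt(5)/2|^2 + 2*|sqrt(5)/2 + 3/2|^2 + 2*|-3*sqrt(5)/2 - 1/2|^2 + 2*|3/2 - sqrt(5)/2|^2 + 5*|1|^2 + 5*|1|^2]
  = (1/20)[(81) + (9) + (23 - 3*sqrt(5)) + (3*sqrt(5) + 7) + (3*sqrt(5) + 23) + (7 - 3*sqrt(5)) + (5) + (5)] = 160/20 = 8.
A character is irreducible iff <chi, chi> = 1, so this representation is reducible.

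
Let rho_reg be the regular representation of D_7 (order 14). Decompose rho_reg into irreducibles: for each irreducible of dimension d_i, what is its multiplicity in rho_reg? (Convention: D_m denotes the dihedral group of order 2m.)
Each irreducible V_i of dimension d_i appears with multiplicity d_i, i.e. rho_reg = (direct sum over all irreducibles V_i) d_i V_i. The irreducible dimensions for D_7 are 1, 1, 2, 2, 2: 2 irreducibles of dimension 1, each with multiplicity 1; 3 irreducibles of dimension 2, each with multiplicity 2. Total dimension 2*1*1 + 3*2*2 = 14 = |G|.

Justification: General theorem: in the regular representation of a finite group G, each irreducible appears with multiplicity equal to its dimension. Check: dim(rho_reg) = sum d_i^2 = 1 + 1 + 4 + 4 + 4 = 14 = |G|.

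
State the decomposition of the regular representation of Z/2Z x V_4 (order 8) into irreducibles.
Each irreducible V_i of dimension d_i appears with multiplicity d_i, i.e. rho_reg = (direct sum over all irreducibles V_i) d_i V_i. The irreducible dimensions for Z/2Z x V_4 are 1, 1, 1, 1, 1, 1, 1, 1: 8 irreducibles of dimension 1, each with multiplicity 1. Total dimension 8*1*1 = 8 = |G|.

Proof sketch: General theorem: in the regular representation of a finite group G, each irreducible appears with multiplicity equal to its dimension. Check: dim(rho_reg) = sum d_i^2 = 1 + 1 + 1 + 1 + 1 + 1 + 1 + 1 = 8 = |G|.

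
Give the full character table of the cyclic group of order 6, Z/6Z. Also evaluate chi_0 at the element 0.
Character table of Z/6Z (irreps indexed chi_0,...,chi_5 with chi_k(m) = zeta_6^(k*m), zeta_6 = exp(2*pi*i/6)):
  irrep \ class  {0} (size 1)  {1} (size 1)    {2} (size 1)    {3} (size 1)  {4} (size 1)    {5} (size 1)  
  chi_0          1             1               1               1             1               1             
  chi_1          1             exp(I*pi/3)     exp(2*I*pi/3)   -1            exp(-2*I*pi/3)  exp(-I*pi/3)  
  chi_2          1             exp(2*I*pi/3)   exp(-2*I*pi/3)  1             exp(2*I*pi/3)   exp(-2*I*pi/3)
  chi_3          1             -1              1               -1            1               -1            
  chi_4          1             exp(-2*I*pi/3)  exp(2*I*pi/3)   1             exp(-2*I*pi/3)  exp(2*I*pi/3) 
  chi_5          1             exp(-I*pi/3)    exp(-2*I*pi/3)  -1            exp(2*I*pi/3)   exp(I*pi/3)   

Spot check: chi_0(0) = zeta_6^(0*0) = zeta_6^0 = 1.

Z/6Z is abelian, so all 6 irreducible complex representations are 1-dimensional. They are given by chi_k(m) = zeta_6^(k*m) for k = 0,...,5. Row orthogonality: sum_m chi_k(m) conj(chi_l(m)) = 6 * [k = l].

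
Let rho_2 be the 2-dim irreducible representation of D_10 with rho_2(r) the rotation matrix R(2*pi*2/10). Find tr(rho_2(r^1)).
chi_{rho_2}(r^1) = 2*cos(2*pi*2*1/10) = -1/2 + sqrt(5)/2

Working: rho_2(r^1) is rotation by angle 2*pi*2*1/10, whose trace is 2*cos(2*pi*2*1/10) = -1/2 + sqrt(5)/2.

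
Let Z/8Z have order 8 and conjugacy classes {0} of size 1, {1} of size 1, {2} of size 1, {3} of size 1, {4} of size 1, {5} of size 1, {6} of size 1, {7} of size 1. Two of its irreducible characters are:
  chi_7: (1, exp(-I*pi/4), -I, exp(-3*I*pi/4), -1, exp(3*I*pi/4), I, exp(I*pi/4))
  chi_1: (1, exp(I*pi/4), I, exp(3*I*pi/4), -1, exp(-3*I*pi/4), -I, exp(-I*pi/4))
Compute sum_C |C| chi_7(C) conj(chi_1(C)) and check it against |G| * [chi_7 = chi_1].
Sum = 0; so <chi_7, chi_1> = 0 (distinct irreducibles are orthogonal).

Why: Compute term by term over conjugacy classes (|C| * chi_7(C) * conj(chi_1(C))):
  1*(1)*conj(1) + 1*(exp(-I*pi/4))*conj(exp(I*pi/4)) + 1*(-I)*conj(I) + 1*(exp(-3*I*pi/4))*conj(exp(3*I*pi/4)) + 1*(-1)*conj(-1) + 1*(exp(3*I*pi/4))*conj(exp(-3*I*pi/4)) + 1*(I)*conj(-I) + 1*(exp(I*pi/4))*conj(exp(-I*pi/4))
  = (1) + (-I) + (-1) + (I) + (1) + (-I) + (-1) + (I)
  = 0.
(Exp terms are combined using exp(i*s)*conj(exp(i*t)) = exp(i*(s-t)), and sums of them are collapsed using the identity that for every m > 1 the m distinct m-th roots of unity sum to 0, e.g. 1 + exp(2*I*pi/3) + exp(-2*I*pi/3) = 0.)
Dividing by |G| = 8 gives 0/8 = 0, matching the row-orthogonality relation <chi_7, chi_1> = [chi_7 = chi_1].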